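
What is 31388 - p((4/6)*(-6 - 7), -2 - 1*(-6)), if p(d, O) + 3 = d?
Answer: 94199/3 ≈ 31400.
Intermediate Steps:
p(d, O) = -3 + d
31388 - p((4/6)*(-6 - 7), -2 - 1*(-6)) = 31388 - (-3 + (4/6)*(-6 - 7)) = 31388 - (-3 + (4*(⅙))*(-13)) = 31388 - (-3 + (⅔)*(-13)) = 31388 - (-3 - 26/3) = 31388 - 1*(-35/3) = 31388 + 35/3 = 94199/3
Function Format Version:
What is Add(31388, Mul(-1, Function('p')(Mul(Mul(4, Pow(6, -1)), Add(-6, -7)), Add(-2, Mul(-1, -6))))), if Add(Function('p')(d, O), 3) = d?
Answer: Rational(94199, 3) ≈ 31400.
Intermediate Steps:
Function('p')(d, O) = Add(-3, d)
Add(31388, Mul(-1, Function('p')(Mul(Mul(4, Pow(6, -1)), Add(-6, -7)), Add(-2, Mul(-1, -6))))) = Add(31388, Mul(-1, Add(-3, Mul(Mul(4, Pow(6, -1)), Add(-6, -7))))) = Add(31388, Mul(-1, Add(-3, Mul(Mul(4, Rational(1, 6)), -13)))) = Add(31388, Mul(-1, Add(-3, Mul(Rational(2, 3), -13)))) = Add(31388, Mul(-1, Add(-3, Rational(-26, 3)))) = Add(31388, Mul(-1, Rational(-35, 3))) = Add(31388, Rational(35, 3)) = Rational(94199, 3)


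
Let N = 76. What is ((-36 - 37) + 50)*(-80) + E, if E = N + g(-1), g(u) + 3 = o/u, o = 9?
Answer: 1904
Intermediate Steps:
g(u) = -3 + 9/u
E = 64 (E = 76 + (-3 + 9/(-1)) = 76 + (-3 + 9*(-1)) = 76 + (-3 - 9) = 76 - 12 = 64)
((-36 - 37) + 50)*(-80) + E = ((-36 - 37) + 50)*(-80) + 64 = (-73 + 50)*(-80) + 64 = -23*(-80) + 64 = 1840 + 64 = 1904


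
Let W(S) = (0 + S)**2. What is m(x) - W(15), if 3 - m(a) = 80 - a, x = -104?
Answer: -406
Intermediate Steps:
m(a) = -77 + a (m(a) = 3 - (80 - a) = 3 + (-80 + a) = -77 + a)
W(S) = S**2
m(x) - W(15) = (-77 - 104) - 1*15**2 = -181 - 1*225 = -181 - 225 = -406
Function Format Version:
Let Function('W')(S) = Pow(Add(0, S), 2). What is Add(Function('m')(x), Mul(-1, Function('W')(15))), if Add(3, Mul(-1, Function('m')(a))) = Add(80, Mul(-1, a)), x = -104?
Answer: -406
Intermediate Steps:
Function('m')(a) = Add(-77, a) (Function('m')(a) = Add(3, Mul(-1, Add(80, Mul(-1, a)))) = Add(3, Add(-80, a)) = Add(-77, a))
Function('W')(S) = Pow(S, 2)
Add(Function('m')(x), Mul(-1, Function('W')(15))) = Add(Add(-77, -104), Mul(-1, Pow(15, 2))) = Add(-181, Mul(-1, 225)) = Add(-181, -225) = -406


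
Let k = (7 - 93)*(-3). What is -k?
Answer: -258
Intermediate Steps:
k = 258 (k = -86*(-3) = 258)
-k = -1*258 = -258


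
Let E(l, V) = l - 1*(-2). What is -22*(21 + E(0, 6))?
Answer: -506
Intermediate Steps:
E(l, V) = 2 + l (E(l, V) = l + 2 = 2 + l)
-22*(21 + E(0, 6)) = -22*(21 + (2 + 0)) = -22*(21 + 2) = -22*23 = -506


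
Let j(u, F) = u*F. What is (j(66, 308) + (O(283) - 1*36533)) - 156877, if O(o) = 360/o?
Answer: -48981846/283 ≈ -1.7308e+5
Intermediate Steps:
j(u, F) = F*u
(j(66, 308) + (O(283) - 1*36533)) - 156877 = (308*66 + (360/283 - 1*36533)) - 156877 = (20328 + (360*(1/283) - 36533)) - 156877 = (20328 + (360/283 - 36533)) - 156877 = (20328 - 10338479/283) - 156877 = -4585655/283 - 156877 = -48981846/283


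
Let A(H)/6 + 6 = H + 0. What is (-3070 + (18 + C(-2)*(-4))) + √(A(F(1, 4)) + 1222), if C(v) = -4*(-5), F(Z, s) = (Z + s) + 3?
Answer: -3132 + √1234 ≈ -3096.9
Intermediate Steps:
F(Z, s) = 3 + Z + s
A(H) = -36 + 6*H (A(H) = -36 + 6*(H + 0) = -36 + 6*H)
C(v) = 20
(-3070 + (18 + C(-2)*(-4))) + √(A(F(1, 4)) + 1222) = (-3070 + (18 + 20*(-4))) + √((-36 + 6*(3 + 1 + 4)) + 1222) = (-3070 + (18 - 80)) + √((-36 + 6*8) + 1222) = (-3070 - 62) + √((-36 + 48) + 1222) = -3132 + √(12 + 1222) = -3132 + √1234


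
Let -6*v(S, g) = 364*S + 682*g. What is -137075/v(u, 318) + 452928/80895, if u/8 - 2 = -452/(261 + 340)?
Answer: 5556152192471/595596070890 ≈ 9.3287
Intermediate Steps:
u = 6000/601 (u = 16 + 8*(-452/(261 + 340)) = 16 + 8*(-452/601) = 16 - 3616/601 = 6000/601 ≈ 9.9834)
v(S, g) = -341*g/3 - 182*S/3 (v(S, g) = -(364*S + 682*g)/6 = -341*g/3 - 182*S/3)
-137075/v(u, 318) + 452928/80895 = -137075/(-341/3*318 - 182/3*6000/601) + 452928/80895 = -137075/(-36146 - 364000/601) + 452928*(1/80895) = -137075/(-22087746/601) + 150976/26965 = -137075*(-601/22087746) + 150976/26965 = 82382075/22087746 + 150976/26965 = 5556152192471/595596070890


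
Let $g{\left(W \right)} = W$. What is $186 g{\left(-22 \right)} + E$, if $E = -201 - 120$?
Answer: $-4413$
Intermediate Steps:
$E = -321$
$186 g{\left(-22 \right)} + E = 186 \left(-22\right) - 321 = -4092 - 321 = -4413$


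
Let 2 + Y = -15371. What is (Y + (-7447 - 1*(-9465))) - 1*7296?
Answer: -20651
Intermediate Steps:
Y = -15373 (Y = -2 - 15371 = -15373)
(Y + (-7447 - 1*(-9465))) - 1*7296 = (-15373 + (-7447 - 1*(-9465))) - 1*7296 = (-15373 + (-7447 + 9465)) - 7296 = (-15373 + 2018) - 7296 = -13355 - 7296 = -20651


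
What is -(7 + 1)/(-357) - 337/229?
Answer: -118477/81753 ≈ -1.4492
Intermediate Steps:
-(7 + 1)/(-357) - 337/229 = -1*8*(-1/357) - 337*1/229 = -8*(-1/357) - 337/229 = 8/357 - 337/229 = -118477/81753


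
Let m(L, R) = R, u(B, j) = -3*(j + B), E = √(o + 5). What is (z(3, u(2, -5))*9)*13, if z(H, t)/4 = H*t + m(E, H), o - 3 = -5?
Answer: 14040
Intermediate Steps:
o = -2 (o = 3 - 5 = -2)
E = √3 (E = √(-2 + 5) = √3 ≈ 1.7320)
u(B, j) = -3*B - 3*j (u(B, j) = -3*(B + j) = -3*B - 3*j)
z(H, t) = 4*H + 4*H*t (z(H, t) = 4*(H*t + H) = 4*(H + H*t) = 4*H + 4*H*t)
(z(3, u(2, -5))*9)*13 = ((4*3*(1 + (-3*2 - 3*(-5))))*9)*13 = ((4*3*(1 + (-6 + 15)))*9)*13 = ((4*3*(1 + 9))*9)*13 = ((4*3*10)*9)*13 = (120*9)*13 = 1080*13 = 14040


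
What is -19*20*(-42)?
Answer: 15960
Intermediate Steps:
-19*20*(-42) = -380*(-42) = 15960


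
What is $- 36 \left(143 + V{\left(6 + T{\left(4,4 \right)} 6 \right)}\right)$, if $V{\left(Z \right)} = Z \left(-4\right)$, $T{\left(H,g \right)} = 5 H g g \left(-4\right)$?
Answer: $-1110204$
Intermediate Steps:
$T{\left(H,g \right)} = - 20 H g^{2}$ ($T{\left(H,g \right)} = 5 H g^{2} \left(-4\right) = - 20 H g^{2}$)
$V{\left(Z \right)} = - 4 Z$
$- 36 \left(143 + V{\left(6 + T{\left(4,4 \right)} 6 \right)}\right) = - 36 \left(143 - 4 \left(6 + \left(-20\right) 4 \cdot 4^{2} \cdot 6\right)\right) = - 36 \left(143 - 4 \left(6 + \left(-20\right) 4 \cdot 16 \cdot 6\right)\right) = - 36 \left(143 - 4 \left(6 - 7680\right)\right) = - 36 \left(143 - -30696\right) = - 36 \left(143 + 30696\right) = \left(-36\right) 30839 = -1110204$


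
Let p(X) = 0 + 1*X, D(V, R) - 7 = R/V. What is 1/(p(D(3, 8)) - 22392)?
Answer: -3/67147 ≈ -4.4678e-5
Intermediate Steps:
D(V, R) = 7 + R/V
p(X) = X (p(X) = 0 + X = X)
1/(p(D(3, 8)) - 22392) = 1/((7 + 8/3) - 22392) = 1/(29/3 - 22392) = 1/(-67147/3) = -3/67147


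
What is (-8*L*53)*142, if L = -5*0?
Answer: 0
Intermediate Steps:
L = 0
(-8*L*53)*142 = (-8*0*53)*142 = (0*53)*142 = 0*142 = 0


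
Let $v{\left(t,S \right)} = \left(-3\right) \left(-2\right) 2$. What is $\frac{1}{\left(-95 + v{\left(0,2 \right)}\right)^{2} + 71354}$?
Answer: $\frac{1}{78243} \approx 1.2781 \cdot 10^{-5}$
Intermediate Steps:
$v{\left(t,S \right)} = 12$ ($v{\left(t,S \right)} = 6 \cdot 2 = 12$)
$\frac{1}{\left(-95 + v{\left(0,2 \right)}\right)^{2} + 71354} = \frac{1}{\left(-95 + 12\right)^{2} + 71354} = \frac{1}{\left(-83\right)^{2} + 71354} = \frac{1}{6889 + 71354} = \frac{1}{78243}$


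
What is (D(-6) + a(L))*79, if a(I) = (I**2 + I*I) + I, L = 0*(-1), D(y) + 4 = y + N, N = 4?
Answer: -474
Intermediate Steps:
D(y) = y (D(y) = -4 + (y + 4) = -4 + (4 + y) = y)
L = 0
a(I) = I + 2*I**2 (a(I) = (I**2 + I**2) + I = 2*I**2 + I = I + 2*I**2)
(D(-6) + a(L))*79 = (-6 + 0*(1 + 2*0))*79 = (-6 + 0*(1 + 0))*79 = (-6 + 0*1)*79 = (-6 + 0)*79 = -6*79 = -474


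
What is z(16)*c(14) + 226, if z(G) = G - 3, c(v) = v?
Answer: 408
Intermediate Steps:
z(G) = -3 + G
z(16)*c(14) + 226 = (-3 + 16)*14 + 226 = 13*14 + 226 = 182 + 226 = 408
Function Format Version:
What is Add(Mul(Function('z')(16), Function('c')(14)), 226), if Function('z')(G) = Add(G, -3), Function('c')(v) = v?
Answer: 408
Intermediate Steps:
Function('z')(G) = Add(-3, G)
Add(Mul(Function('z')(16), Function('c')(14)), 226) = Add(Mul(Add(-3, 16), 14), 226) = Add(Mul(13, 14), 226) = Add(182, 226) = 408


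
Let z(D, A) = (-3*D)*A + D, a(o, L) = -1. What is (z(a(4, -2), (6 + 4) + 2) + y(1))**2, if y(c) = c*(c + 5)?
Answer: 1681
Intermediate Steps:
z(D, A) = D - 3*A*D (z(D, A) = -3*A*D + D = D - 3*A*D)
y(c) = c*(5 + c)
(z(a(4, -2), (6 + 4) + 2) + y(1))**2 = (-(1 - 3*((6 + 4) + 2)) + 1*(5 + 1))**2 = (-(1 - 3*(10 + 2)) + 1*6)**2 = (-(1 - 3*12) + 6)**2 = (-(1 - 36) + 6)**2 = (-1*(-35) + 6)**2 = (35 + 6)**2 = 41**2 = 1681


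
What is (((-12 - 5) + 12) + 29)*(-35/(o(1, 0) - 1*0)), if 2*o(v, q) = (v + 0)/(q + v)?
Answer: -1680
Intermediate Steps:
o(v, q) = v/(2*(q + v)) (o(v, q) = ((v + 0)/(q + v))/2 = (v/(q + v))/2 = v/(2*(q + v)))
(((-12 - 5) + 12) + 29)*(-35/(o(1, 0) - 1*0)) = (((-12 - 5) + 12) + 29)*(-35/((½)*1/(0 + 1) - 1*0)) = ((-17 + 12) + 29)*(-35/((½)*1/1 + 0)) = (-5 + 29)*(-35/((½)*1*1 + 0)) = 24*(-35/(½ + 0)) = 24*(-35/½) = 24*(-35*2) = 24*(-70) = -1680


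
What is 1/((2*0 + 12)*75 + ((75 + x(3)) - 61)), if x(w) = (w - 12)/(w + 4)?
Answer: 7/6389 ≈ 0.0010956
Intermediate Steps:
x(w) = (-12 + w)/(4 + w)
1/((2*0 + 12)*75 + ((75 + x(3)) - 61)) = 1/((2*0 + 12)*75 + ((75 + (-12 + 3)/(4 + 3)) - 61)) = 1/((0 + 12)*75 + ((75 - 9/7) - 61)) = 1/(12*75 + ((75 + (⅐)*(-9)) - 61)) = 1/(900 + ((75 - 9/7) - 61)) = 1/(900 + (516/7 - 61)) = 1/(900 + 89/7) = 1/(6389/7) = 7/6389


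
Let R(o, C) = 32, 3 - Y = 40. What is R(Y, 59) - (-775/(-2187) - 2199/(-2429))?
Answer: 163299448/5312223 ≈ 30.740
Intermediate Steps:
Y = -37 (Y = 3 - 1*40 = 3 - 40 = -37)
R(Y, 59) - (-775/(-2187) - 2199/(-2429)) = 32 - (-775/(-2187) - 2199/(-2429)) = 32 - (-775*(-1/2187) - 2199*(-1/2429)) = 32 - (775/2187 + 2199/2429) = 32 - 1*6691688/5312223 = 32 - 6691688/5312223 = 163299448/5312223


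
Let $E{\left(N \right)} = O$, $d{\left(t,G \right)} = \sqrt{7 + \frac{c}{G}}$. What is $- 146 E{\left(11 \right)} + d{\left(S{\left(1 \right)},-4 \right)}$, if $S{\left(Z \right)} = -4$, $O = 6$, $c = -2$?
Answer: $-876 + \frac{\sqrt{30}}{2} \approx -873.26$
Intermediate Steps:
$d{\left(t,G \right)} = \sqrt{7 - \frac{2}{G}}$
$E{\left(N \right)} = 6$
$- 146 E{\left(11 \right)} + d{\left(S{\left(1 \right)},-4 \right)} = \left(-146\right) 6 + \sqrt{7 - \frac{2}{-4}} = -876 + \sqrt{7 - - \frac{1}{2}} = -876 + \sqrt{7 + \frac{1}{2}} = -876 + \sqrt{\frac{15}{2}} = -876 + \frac{\sqrt{30}}{2}$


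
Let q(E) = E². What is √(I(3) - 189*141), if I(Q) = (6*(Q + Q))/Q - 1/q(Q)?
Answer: I*√239734/3 ≈ 163.21*I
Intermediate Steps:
I(Q) = 12 - 1/Q² (I(Q) = (6*(Q + Q))/Q - 1/(Q²) = (6*(2*Q))/Q - 1/Q² = (12*Q)/Q - 1/Q² = 12 - 1/Q²)
√(I(3) - 189*141) = √((12 - 1/3²) - 189*141) = √((12 - 1*⅑) - 26649) = √((12 - ⅑) - 26649) = √(107/9 - 26649) = √(-239734/9) = I*√239734/3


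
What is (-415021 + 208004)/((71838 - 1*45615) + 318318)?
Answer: -207017/344541 ≈ -0.60085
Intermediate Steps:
(-415021 + 208004)/((71838 - 1*45615) + 318318) = -207017/((71838 - 45615) + 318318) = -207017/(26223 + 318318) = -207017/344541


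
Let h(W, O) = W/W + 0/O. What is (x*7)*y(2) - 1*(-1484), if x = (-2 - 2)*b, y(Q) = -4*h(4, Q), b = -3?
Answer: 1148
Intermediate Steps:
h(W, O) = 1 (h(W, O) = 1 + 0 = 1)
y(Q) = -4 (y(Q) = -4*1 = -4)
x = 12 (x = (-2 - 2)*(-3) = -4*(-3) = 12)
(x*7)*y(2) - 1*(-1484) = (12*7)*(-4) - 1*(-1484) = 84*(-4) + 1484 = -336 + 1484 = 1148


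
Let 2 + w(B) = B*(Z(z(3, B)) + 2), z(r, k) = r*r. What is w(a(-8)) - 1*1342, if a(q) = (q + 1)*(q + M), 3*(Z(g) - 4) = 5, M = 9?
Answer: -4193/3 ≈ -1397.7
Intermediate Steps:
z(r, k) = r²
Z(g) = 17/3 (Z(g) = 4 + (⅓)*5 = 4 + 5/3 = 17/3)
a(q) = (1 + q)*(9 + q) (a(q) = (q + 1)*(q + 9) = (1 + q)*(9 + q))
w(B) = -2 + 23*B/3 (w(B) = -2 + B*(17/3 + 2) = -2 + B*(23/3) = -2 + 23*B/3)
w(a(-8)) - 1*1342 = (-2 + 23*(9 + (-8)² + 10*(-8))/3) - 1*1342 = (-2 + 23*(9 + 64 - 80)/3) - 1342 = (-2 + (23/3)*(-7)) - 1342 = (-2 - 161/3) - 1342 = -167/3 - 1342 = -4193/3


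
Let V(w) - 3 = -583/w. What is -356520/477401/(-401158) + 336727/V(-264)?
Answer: 773852106247381692/11969576897375 ≈ 64652.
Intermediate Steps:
V(w) = 3 - 583/w
-356520/477401/(-401158) + 336727/V(-264) = -356520/477401/(-401158) + 336727/(3 - 583/(-264)) = -356520*1/477401*(-1/401158) + 336727/(3 - 583*(-1/264)) = -356520/477401*(-1/401158) + 336727/(3 + 53/24) = 178260/95756615179 + 336727/(125/24) = 178260/95756615179 + 336727*(24/125) = 178260/95756615179 + 8081448/125 = 773852106247381692/11969576897375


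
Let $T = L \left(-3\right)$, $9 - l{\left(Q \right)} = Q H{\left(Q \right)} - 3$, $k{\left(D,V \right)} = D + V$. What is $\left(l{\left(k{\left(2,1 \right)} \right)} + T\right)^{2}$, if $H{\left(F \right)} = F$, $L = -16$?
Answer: $2601$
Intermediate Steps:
$l{\left(Q \right)} = 12 - Q^{2}$ ($l{\left(Q \right)} = 9 - \left(Q Q - 3\right) = 9 - \left(Q^{2} - 3\right) = 9 - \left(-3 + Q^{2}\right) = 12 - Q^{2}$)
$T = 48$ ($T = \left(-16\right) \left(-3\right) = 48$)
$\left(l{\left(k{\left(2,1 \right)} \right)} + T\right)^{2} = \left(\left(12 - \left(2 + 1\right)^{2}\right) + 48\right)^{2} = \left(\left(12 - 3^{2}\right) + 48\right)^{2} = \left(\left(12 - 9\right) + 48\right)^{2} = \left(3 + 48\right)^{2} = 51^{2} = 2601$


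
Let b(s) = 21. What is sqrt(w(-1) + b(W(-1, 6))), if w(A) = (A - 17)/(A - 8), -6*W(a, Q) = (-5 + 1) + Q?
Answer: sqrt(23) ≈ 4.7958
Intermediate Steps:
W(a, Q) = 2/3 - Q/6 (W(a, Q) = -((-5 + 1) + Q)/6 = -(-4 + Q)/6 = 2/3 - Q/6)
w(A) = (-17 + A)/(-8 + A)
sqrt(w(-1) + b(W(-1, 6))) = sqrt((-17 - 1)/(-8 - 1) + 21) = sqrt(-18/(-9) + 21) = sqrt(-1/9*(-18) + 21) = sqrt(2 + 21) = sqrt(23)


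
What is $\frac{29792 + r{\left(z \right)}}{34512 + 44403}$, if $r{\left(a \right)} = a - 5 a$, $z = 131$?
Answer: $\frac{9756}{26305} \approx 0.37088$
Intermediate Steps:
$r{\left(a \right)} = - 4 a$
$\frac{29792 + r{\left(z \right)}}{34512 + 44403} = \frac{29792 - 524}{34512 + 44403} = \frac{29792 - 524}{78915} = 29268 \cdot \frac{1}{78915} = \frac{9756}{26305}$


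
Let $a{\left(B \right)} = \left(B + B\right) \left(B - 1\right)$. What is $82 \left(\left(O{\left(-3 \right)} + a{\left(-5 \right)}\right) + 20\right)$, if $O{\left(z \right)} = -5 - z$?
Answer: $6396$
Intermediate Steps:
$a{\left(B \right)} = 2 B \left(-1 + B\right)$
$82 \left(\left(O{\left(-3 \right)} + a{\left(-5 \right)}\right) + 20\right) = 82 \left(\left(\left(-5 - -3\right) + 2 \left(-5\right) \left(-1 - 5\right)\right) + 20\right) = 82 \left(\left(\left(-5 + 3\right) + 2 \left(-5\right) \left(-6\right)\right) + 20\right) = 82 \left(\left(-2 + 60\right) + 20\right) = 82 \left(58 + 20\right) = 82 \cdot 78 = 6396$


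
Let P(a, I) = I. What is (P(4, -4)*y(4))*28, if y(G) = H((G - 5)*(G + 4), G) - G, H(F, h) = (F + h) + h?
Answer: 448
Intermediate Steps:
H(F, h) = F + 2*h
y(G) = G + (-5 + G)*(4 + G) (y(G) = ((G - 5)*(G + 4) + 2*G) - G = ((-5 + G)*(4 + G) + 2*G) - G = (2*G + (-5 + G)*(4 + G)) - G = G + (-5 + G)*(4 + G))
(P(4, -4)*y(4))*28 = -4*(-20 + 4²)*28 = -4*(-20 + 16)*28 = -4*(-4)*28 = 16*28 = 448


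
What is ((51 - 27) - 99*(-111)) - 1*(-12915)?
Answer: 23928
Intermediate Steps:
((51 - 27) - 99*(-111)) - 1*(-12915) = (24 + 10989) + 12915 = 11013 + 12915 = 23928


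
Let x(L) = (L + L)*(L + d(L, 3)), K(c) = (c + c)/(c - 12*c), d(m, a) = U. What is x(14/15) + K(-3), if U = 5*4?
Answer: 96262/2475 ≈ 38.894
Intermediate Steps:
U = 20
d(m, a) = 20
K(c) = -2/11 (K(c) = (2*c)/((-11*c)) = (2*c)*(-1/(11*c)) = -2/11)
x(L) = 2*L*(20 + L) (x(L) = (L + L)*(L + 20) = (2*L)*(20 + L) = 2*L*(20 + L))
x(14/15) + K(-3) = 2*(14/15)*(20 + 14/15) - 2/11 = 2*(14/15)*(314/15) - 2/11 = 8792/225 - 2/11 = 96262/2475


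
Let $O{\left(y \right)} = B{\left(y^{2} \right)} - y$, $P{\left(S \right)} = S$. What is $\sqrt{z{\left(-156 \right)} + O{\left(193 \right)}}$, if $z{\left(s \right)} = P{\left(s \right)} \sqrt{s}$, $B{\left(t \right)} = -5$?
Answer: $\sqrt{-198 - 312 i \sqrt{39}} \approx 29.669 - 32.837 i$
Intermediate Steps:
$z{\left(s \right)} = s^{\frac{3}{2}}$ ($z{\left(s \right)} = s \sqrt{s} = s^{\frac{3}{2}}$)
$O{\left(y \right)} = -5 - y$
$\sqrt{z{\left(-156 \right)} + O{\left(193 \right)}} = \sqrt{\left(-156\right)^{\frac{3}{2}} - 198} = \sqrt{- 312 i \sqrt{39} - 198} = \sqrt{-198 - 312 i \sqrt{39}}$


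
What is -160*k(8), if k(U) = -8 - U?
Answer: 2560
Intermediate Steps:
-160*k(8) = -160*(-8 - 1*8) = -160*(-8 - 8) = -160*(-16) = 2560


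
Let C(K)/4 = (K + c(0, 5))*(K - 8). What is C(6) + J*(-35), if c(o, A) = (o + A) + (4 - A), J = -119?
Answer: 4085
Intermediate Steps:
c(o, A) = 4 + o (c(o, A) = (A + o) + (4 - A) = 4 + o)
C(K) = 4*(-8 + K)*(4 + K) (C(K) = 4*((K + (4 + 0))*(K - 8)) = 4*((K + 4)*(-8 + K)) = 4*((4 + K)*(-8 + K)) = 4*((-8 + K)*(4 + K)) = 4*(-8 + K)*(4 + K))
C(6) + J*(-35) = (-128 - 16*6 + 4*6**2) - 119*(-35) = (-128 - 96 + 4*36) + 4165 = (-128 - 96 + 144) + 4165 = -80 + 4165 = 4085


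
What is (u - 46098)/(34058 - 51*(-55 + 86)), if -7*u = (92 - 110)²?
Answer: -323010/227339 ≈ -1.4208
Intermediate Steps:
u = -324/7 (u = -(92 - 110)²/7 = -⅐*(-18)² = -⅐*324 = -324/7 ≈ -46.286)
(u - 46098)/(34058 - 51*(-55 + 86)) = (-324/7 - 46098)/(34058 - 51*(-55 + 86)) = -323010/(7*(34058 - 51*31)) = -323010/(7*(34058 - 1581)) = -323010/7/32477 = -323010/7*1/32477 = -323010/227339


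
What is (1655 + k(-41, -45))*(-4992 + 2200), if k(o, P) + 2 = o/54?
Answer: -124552516/27 ≈ -4.6131e+6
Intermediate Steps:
k(o, P) = -2 + o/54
(1655 + k(-41, -45))*(-4992 + 2200) = (1655 + (-2 + (1/54)*(-41)))*(-4992 + 2200) = (1655 + (-2 - 41/54))*(-2792) = (1655 - 149/54)*(-2792) = (89221/54)*(-2792) = -124552516/27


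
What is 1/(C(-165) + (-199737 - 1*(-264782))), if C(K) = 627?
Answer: 1/65672 ≈ 1.5227e-5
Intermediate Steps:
1/(C(-165) + (-199737 - 1*(-264782))) = 1/(627 + (-199737 - 1*(-264782))) = 1/(627 + (-199737 + 264782)) = 1/(627 + 65045) = 1/65672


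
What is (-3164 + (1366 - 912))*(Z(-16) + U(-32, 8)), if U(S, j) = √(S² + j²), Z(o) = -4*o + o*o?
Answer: -867200 - 21680*√17 ≈ -9.5659e+5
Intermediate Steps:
Z(o) = o² - 4*o (Z(o) = -4*o + o² = o² - 4*o)
(-3164 + (1366 - 912))*(Z(-16) + U(-32, 8)) = (-3164 + (1366 - 912))*(-16*(-4 - 16) + √((-32)² + 8²)) = (-3164 + 454)*(-16*(-20) + √(1024 + 64)) = -2710*(320 + √1088) = -2710*(320 + 8*√17) = -867200 - 21680*√17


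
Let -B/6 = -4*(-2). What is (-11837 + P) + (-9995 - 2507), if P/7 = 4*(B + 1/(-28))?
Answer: -25684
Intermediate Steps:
B = -48 (B = -(-24)*(-2) = -6*8 = -48)
P = -1345 (P = 7*(4*(-48 + 1/(-28))) = 7*(4*(-48 - 1/28)) = 7*(4*(-1345/28)) = 7*(-1345/7) = -1345)
(-11837 + P) + (-9995 - 2507) = (-11837 - 1345) + (-9995 - 2507) = -13182 - 12502 = -25684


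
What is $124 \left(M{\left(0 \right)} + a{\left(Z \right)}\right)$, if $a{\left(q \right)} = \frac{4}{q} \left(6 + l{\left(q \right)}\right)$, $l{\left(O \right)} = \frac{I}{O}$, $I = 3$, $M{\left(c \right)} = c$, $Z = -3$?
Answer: $- \frac{2480}{3} \approx -826.67$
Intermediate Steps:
$l{\left(O \right)} = \frac{3}{O}$
$a{\left(q \right)} = \frac{4 \left(6 + \frac{3}{q}\right)}{q}$ ($a{\left(q \right)} = \frac{4}{q} \left(6 + \frac{3}{q}\right) = \frac{4 \left(6 + \frac{3}{q}\right)}{q}$)
$124 \left(M{\left(0 \right)} + a{\left(Z \right)}\right) = 124 \left(0 + \frac{12 \left(1 + 2 \left(-3\right)\right)}{9}\right) = 124 \left(0 + 12 \cdot \frac{1}{9} \left(1 - 6\right)\right) = 124 \left(0 + 12 \cdot \frac{1}{9} \left(-5\right)\right) = 124 \left(0 - \frac{20}{3}\right) = 124 \left(- \frac{20}{3}\right) = - \frac{2480}{3}$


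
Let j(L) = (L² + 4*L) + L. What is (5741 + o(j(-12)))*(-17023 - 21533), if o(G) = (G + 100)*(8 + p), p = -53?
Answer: 97893684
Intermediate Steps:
j(L) = L² + 5*L
o(G) = -4500 - 45*G (o(G) = (G + 100)*(8 - 53) = (100 + G)*(-45) = -4500 - 45*G)
(5741 + o(j(-12)))*(-17023 - 21533) = (5741 + (-4500 - (-540)*(5 - 12)))*(-17023 - 21533) = (5741 + (-4500 - (-540)*(-7)))*(-38556) = (5741 + (-4500 - 45*84))*(-38556) = (5741 + (-4500 - 3780))*(-38556) = (5741 - 8280)*(-38556) = -2539*(-38556) = 97893684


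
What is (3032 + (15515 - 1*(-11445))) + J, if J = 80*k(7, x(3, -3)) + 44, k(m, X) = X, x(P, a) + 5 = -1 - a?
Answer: 29796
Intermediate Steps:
x(P, a) = -6 - a (x(P, a) = -5 + (-1 - a) = -6 - a)
J = -196 (J = 80*(-6 - 1*(-3)) + 44 = 80*(-6 + 3) + 44 = 80*(-3) + 44 = -240 + 44 = -196)
(3032 + (15515 - 1*(-11445))) + J = (3032 + (15515 - 1*(-11445))) - 196 = (3032 + (15515 + 11445)) - 196 = (3032 + 26960) - 196 = 29992 - 196 = 29796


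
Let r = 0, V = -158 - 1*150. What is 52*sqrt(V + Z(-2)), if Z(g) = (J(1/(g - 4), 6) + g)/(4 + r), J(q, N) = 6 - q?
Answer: 13*I*sqrt(44202)/3 ≈ 911.05*I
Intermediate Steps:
V = -308 (V = -158 - 150 = -308)
Z(g) = 3/2 - 1/(4*(-4 + g)) + g/4 (Z(g) = ((6 - 1/(g - 4)) + g)/(4 + 0) = ((6 - 1/(-4 + g)) + g)/4 = (6 + g - 1/(-4 + g))*(1/4) = 3/2 - 1/(4*(-4 + g)) + g/4)
52*sqrt(V + Z(-2)) = 52*sqrt(-308 + (-25 + (-2)**2 + 2*(-2))/(4*(-4 - 2))) = 52*sqrt(-308 + (1/4)*(-25 + 4 - 4)/(-6)) = 52*sqrt(-308 + (1/4)*(-1/6)*(-25)) = 52*sqrt(-308 + 25/24) = 52*sqrt(-7367/24) = 52*(I*sqrt(44202)/12) = 13*I*sqrt(44202)/3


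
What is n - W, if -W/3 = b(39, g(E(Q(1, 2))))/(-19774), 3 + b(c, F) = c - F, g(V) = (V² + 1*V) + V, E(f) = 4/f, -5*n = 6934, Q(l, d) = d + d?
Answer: -137113411/98870 ≈ -1386.8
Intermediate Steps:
Q(l, d) = 2*d
n = -6934/5 (n = -⅕*6934 = -6934/5 ≈ -1386.8)
g(V) = V² + 2*V (g(V) = (V² + V) + V = (V + V²) + V = V² + 2*V)
b(c, F) = -3 + c - F (b(c, F) = -3 + (c - F) = -3 + c - F)
W = 99/19774 (W = -3*(-3 + 39 - 4/((2*2))*(2 + 4/((2*2))))/(-19774) = -3*(-3 + 39 - 4/4*(2 + 4/4))*(-1)/19774 = -3*(-3 + 39 - 4*(¼)*(2 + 4*(¼)))*(-1)/19774 = -3*(-3 + 39 - (2 + 1))*(-1)/19774 = -3*(-3 + 39 - 3)*(-1)/19774 = -99*(-1)/19774 = -3*(-33/19774) = 99/19774 ≈ 0.0050066)
n - W = -6934/5 - 1*99/19774 = -6934/5 - 99/19774 = -137113411/98870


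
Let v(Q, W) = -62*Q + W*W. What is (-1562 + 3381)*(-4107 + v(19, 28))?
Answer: -8187319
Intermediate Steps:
v(Q, W) = W² - 62*Q (v(Q, W) = -62*Q + W² = W² - 62*Q)
(-1562 + 3381)*(-4107 + v(19, 28)) = (-1562 + 3381)*(-4107 + (28² - 62*19)) = 1819*(-4107 + (784 - 1178)) = 1819*(-4107 - 394) = 1819*(-4501) = -8187319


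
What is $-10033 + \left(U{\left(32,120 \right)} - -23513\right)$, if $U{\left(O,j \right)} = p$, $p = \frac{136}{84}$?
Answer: $\frac{283114}{21} \approx 13482.0$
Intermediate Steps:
$p = \frac{34}{21}$ ($p = 136 \cdot \frac{1}{84} = \frac{34}{21} \approx 1.619$)
$U{\left(O,j \right)} = \frac{34}{21}$
$-10033 + \left(U{\left(32,120 \right)} - -23513\right) = -10033 + \left(\frac{34}{21} - -23513\right) = -10033 + \left(\frac{34}{21} + 23513\right) = -10033 + \frac{493807}{21} = \frac{283114}{21}$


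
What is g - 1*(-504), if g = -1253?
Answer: -749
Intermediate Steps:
g - 1*(-504) = -1253 - 1*(-504) = -1253 + 504 = -749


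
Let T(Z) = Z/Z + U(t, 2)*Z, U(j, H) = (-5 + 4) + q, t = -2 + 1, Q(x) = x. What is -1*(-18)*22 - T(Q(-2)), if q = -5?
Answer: 383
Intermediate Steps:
t = -1
U(j, H) = -6 (U(j, H) = (-5 + 4) - 5 = -1 - 5 = -6)
T(Z) = 1 - 6*Z (T(Z) = Z/Z - 6*Z = 1 - 6*Z)
-1*(-18)*22 - T(Q(-2)) = -1*(-18)*22 - (1 - 6*(-2)) = 18*22 - (1 + 12) = 396 - 1*13 = 396 - 13 = 383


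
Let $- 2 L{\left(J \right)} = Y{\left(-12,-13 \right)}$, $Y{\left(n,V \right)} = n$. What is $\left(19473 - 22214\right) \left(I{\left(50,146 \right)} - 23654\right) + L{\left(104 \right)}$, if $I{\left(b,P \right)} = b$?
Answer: $64698570$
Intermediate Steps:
$L{\left(J \right)} = 6$ ($L{\left(J \right)} = \left(- \frac{1}{2}\right) \left(-12\right) = 6$)
$\left(19473 - 22214\right) \left(I{\left(50,146 \right)} - 23654\right) + L{\left(104 \right)} = \left(19473 - 22214\right) \left(50 - 23654\right) + 6 = \left(-2741\right) \left(-23604\right) + 6 = 64698564 + 6 = 64698570$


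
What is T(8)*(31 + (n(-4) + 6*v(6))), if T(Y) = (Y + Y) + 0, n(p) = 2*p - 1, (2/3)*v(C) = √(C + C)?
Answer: 352 + 288*√3 ≈ 850.83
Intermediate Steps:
v(C) = 3*√2*√C/2 (v(C) = 3*√(C + C)/2 = 3*√(2*C)/2 = 3*(√2*√C)/2 = 3*√2*√C/2)
n(p) = -1 + 2*p
T(Y) = 2*Y (T(Y) = 2*Y + 0 = 2*Y)
T(8)*(31 + (n(-4) + 6*v(6))) = (2*8)*(31 + ((-1 + 2*(-4)) + 6*(3*√2*√6/2))) = 16*(31 + ((-1 - 8) + 6*(3*√3))) = 16*(31 + (-9 + 18*√3)) = 16*(22 + 18*√3) = 352 + 288*√3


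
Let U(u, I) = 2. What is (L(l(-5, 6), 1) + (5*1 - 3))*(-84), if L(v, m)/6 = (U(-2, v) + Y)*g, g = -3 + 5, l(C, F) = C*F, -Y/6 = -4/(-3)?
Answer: 5880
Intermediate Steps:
Y = -8 (Y = -(-24)/(-3) = -(-24)*(-1)/3 = -6*4/3 = -8)
g = 2
L(v, m) = -72 (L(v, m) = 6*((2 - 8)*2) = 6*(-6*2) = 6*(-12) = -72)
(L(l(-5, 6), 1) + (5*1 - 3))*(-84) = (-72 + (5*1 - 3))*(-84) = (-72 + (5 - 3))*(-84) = (-72 + 2)*(-84) = -70*(-84) = 5880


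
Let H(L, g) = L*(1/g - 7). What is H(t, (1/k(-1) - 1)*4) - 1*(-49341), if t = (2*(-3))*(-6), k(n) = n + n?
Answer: 49083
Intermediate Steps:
k(n) = 2*n
t = 36 (t = -6*(-6) = 36)
H(L, g) = L*(-7 + 1/g)
H(t, (1/k(-1) - 1)*4) - 1*(-49341) = (-7*36 + 36/(((1/(2*(-1)) - 1)*4))) - 1*(-49341) = (-252 + 36/(((1/(-2) - 1)*4))) + 49341 = (-252 + 36/(((-½ - 1)*4))) + 49341 = (-252 + 36/((-3/2*4))) + 49341 = (-252 + 36/(-6)) + 49341 = (-252 + 36*(-⅙)) + 49341 = (-252 - 6) + 49341 = -258 + 49341 = 49083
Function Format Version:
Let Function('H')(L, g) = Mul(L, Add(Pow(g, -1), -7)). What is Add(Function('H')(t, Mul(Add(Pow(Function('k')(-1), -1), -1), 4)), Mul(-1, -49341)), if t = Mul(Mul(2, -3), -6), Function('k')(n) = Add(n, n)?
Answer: 49083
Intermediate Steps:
Function('k')(n) = Mul(2, n)
t = 36 (t = Mul(-6, -6) = 36)
Function('H')(L, g) = Mul(L, Add(-7, Pow(g, -1)))
Add(Function('H')(t, Mul(Add(Pow(Function('k')(-1), -1), -1), 4)), Mul(-1, -49341)) = Add(Add(Mul(-7, 36), Mul(36, Pow(Mul(Add(Pow(Mul(2, -1), -1), -1), 4), -1))), Mul(-1, -49341)) = Add(Add(-252, Mul(36, Pow(Mul(Add(Pow(-2, -1), -1), 4), -1))), 49341) = Add(Add(-252, Mul(36, Pow(Mul(Add(Rational(-1, 2), -1), 4), -1))), 49341) = Add(Add(-252, Mul(36, Pow(Mul(Rational(-3, 2), 4), -1))), 49341) = Add(Add(-252, Mul(36, Pow(-6, -1))), 49341) = Add(Add(-252, Mul(36, Rational(-1, 6))), 49341) = Add(Add(-252, -6), 49341) = Add(-258, 49341) = 49083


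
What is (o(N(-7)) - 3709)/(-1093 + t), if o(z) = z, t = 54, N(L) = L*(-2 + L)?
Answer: 3646/1039 ≈ 3.5091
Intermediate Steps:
(o(N(-7)) - 3709)/(-1093 + t) = (-7*(-2 - 7) - 3709)/(-1093 + 54) = (-7*(-9) - 3709)/(-1039) = (63 - 3709)*(-1/1039) = -3646*(-1/1039) = 3646/1039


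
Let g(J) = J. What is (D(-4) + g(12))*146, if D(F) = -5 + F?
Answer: 438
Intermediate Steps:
(D(-4) + g(12))*146 = ((-5 - 4) + 12)*146 = (-9 + 12)*146 = 3*146 = 438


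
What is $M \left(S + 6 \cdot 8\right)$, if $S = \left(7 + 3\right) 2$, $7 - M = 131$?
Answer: $-8432$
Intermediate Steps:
$M = -124$ ($M = 7 - 131 = -124$)
$S = 20$ ($S = 10 \cdot 2 = 20$)
$M \left(S + 6 \cdot 8\right) = - 124 \left(20 + 6 \cdot 8\right) = - 124 \left(20 + 48\right) = \left(-124\right) 68 = -8432$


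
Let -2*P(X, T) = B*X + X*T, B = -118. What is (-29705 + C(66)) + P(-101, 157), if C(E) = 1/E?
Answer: -915271/33 ≈ -27736.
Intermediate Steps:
P(X, T) = 59*X - T*X/2 (P(X, T) = -(-118*X + X*T)/2 = -(-118*X + T*X)/2 = 59*X - T*X/2)
(-29705 + C(66)) + P(-101, 157) = (-29705 + 1/66) + (½)*(-101)*(118 - 1*157) = (-29705 + 1/66) + (½)*(-101)*(118 - 157) = -1960529/66 + (½)*(-101)*(-39) = -1960529/66 + 3939/2 = -915271/33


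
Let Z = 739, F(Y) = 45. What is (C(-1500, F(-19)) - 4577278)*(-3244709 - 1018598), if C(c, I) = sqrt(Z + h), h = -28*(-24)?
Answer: 19514341338346 - 4263307*sqrt(1411) ≈ 1.9514e+13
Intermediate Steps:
h = 672
C(c, I) = sqrt(1411) (C(c, I) = sqrt(739 + 672) = sqrt(1411))
(C(-1500, F(-19)) - 4577278)*(-3244709 - 1018598) = (sqrt(1411) - 4577278)*(-3244709 - 1018598) = (-4577278 + sqrt(1411))*(-4263307) = 19514341338346 - 4263307*sqrt(1411)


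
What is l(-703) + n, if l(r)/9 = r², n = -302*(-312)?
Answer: 4542105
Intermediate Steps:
n = 94224
l(r) = 9*r²
l(-703) + n = 9*(-703)² + 94224 = 9*494209 + 94224 = 4447881 + 94224 = 4542105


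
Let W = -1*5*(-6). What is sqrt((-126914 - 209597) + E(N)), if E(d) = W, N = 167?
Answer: I*sqrt(336481) ≈ 580.07*I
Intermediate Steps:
W = 30 (W = -5*(-6) = 30)
E(d) = 30
sqrt((-126914 - 209597) + E(N)) = sqrt((-126914 - 209597) + 30) = sqrt(-336511 + 30) = sqrt(-336481) = I*sqrt(336481)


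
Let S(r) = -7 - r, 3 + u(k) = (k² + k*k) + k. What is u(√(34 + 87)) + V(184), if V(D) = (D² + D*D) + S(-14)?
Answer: 67969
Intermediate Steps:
u(k) = -3 + k + 2*k² (u(k) = -3 + ((k² + k*k) + k) = -3 + ((k² + k²) + k) = -3 + (2*k² + k) = -3 + (k + 2*k²) = -3 + k + 2*k²)
V(D) = 7 + 2*D² (V(D) = (D² + D*D) + (-7 - 1*(-14)) = (D² + D²) + (-7 + 14) = 2*D² + 7 = 7 + 2*D²)
u(√(34 + 87)) + V(184) = (-3 + √(34 + 87) + 2*(√(34 + 87))²) + (7 + 2*184²) = (-3 + √121 + 2*(√121)²) + (7 + 2*33856) = (-3 + 11 + 2*11²) + (7 + 67712) = (-3 + 11 + 2*121) + 67719 = (-3 + 11 + 242) + 67719 = 250 + 67719 = 67969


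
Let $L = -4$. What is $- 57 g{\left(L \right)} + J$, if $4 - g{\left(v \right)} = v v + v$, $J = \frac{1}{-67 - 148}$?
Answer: $\frac{98039}{215} \approx 456.0$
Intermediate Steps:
$J = - \frac{1}{215}$ ($J = \frac{1}{-215} = - \frac{1}{215} \approx -0.0046512$)
$g{\left(v \right)} = 4 - v - v^{2}$ ($g{\left(v \right)} = 4 - \left(v v + v\right) = 4 - \left(v^{2} + v\right) = 4 - \left(v + v^{2}\right) = 4 - v - v^{2}$)
$- 57 g{\left(L \right)} + J = - 57 \left(4 - -4 - \left(-4\right)^{2}\right) - \frac{1}{215} = - 57 \left(4 + 4 - 16\right) - \frac{1}{215} = \left(-57\right) \left(-8\right) - \frac{1}{215} = 456 - \frac{1}{215} = \frac{98039}{215}$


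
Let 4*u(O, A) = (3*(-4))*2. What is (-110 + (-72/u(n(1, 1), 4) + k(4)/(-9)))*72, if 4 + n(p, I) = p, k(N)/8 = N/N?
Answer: -7120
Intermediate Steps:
k(N) = 8 (k(N) = 8*(N/N) = 8*1 = 8)
n(p, I) = -4 + p
u(O, A) = -6 (u(O, A) = ((3*(-4))*2)/4 = (-12*2)/4 = (¼)*(-24) = -6)
(-110 + (-72/u(n(1, 1), 4) + k(4)/(-9)))*72 = (-110 + (-72/(-6) + 8/(-9)))*72 = (-110 + (-72*(-⅙) + 8*(-⅑)))*72 = (-110 + (12 - 8/9))*72 = (-110 + 100/9)*72 = -890/9*72 = -7120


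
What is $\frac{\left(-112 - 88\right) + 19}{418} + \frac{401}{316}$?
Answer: $\frac{55211}{66044} \approx 0.83597$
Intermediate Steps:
$\frac{\left(-112 - 88\right) + 19}{418} + \frac{401}{316} = \left(\left(-112 - 88\right) + 19\right) \frac{1}{418} + 401 \cdot \frac{1}{316} = \left(-200 + 19\right) \frac{1}{418} + \frac{401}{316} = \left(-181\right) \frac{1}{418} + \frac{401}{316} = - \frac{181}{418} + \frac{401}{316} = \frac{55211}{66044}$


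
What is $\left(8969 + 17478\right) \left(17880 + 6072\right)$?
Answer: $633458544$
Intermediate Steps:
$\left(8969 + 17478\right) \left(17880 + 6072\right) = 26447 \cdot 23952 = 633458544$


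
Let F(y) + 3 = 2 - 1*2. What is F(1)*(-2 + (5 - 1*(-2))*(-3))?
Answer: 69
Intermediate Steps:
F(y) = -3 (F(y) = -3 + (2 - 1*2) = -3 + (2 - 2) = -3 + 0 = -3)
F(1)*(-2 + (5 - 1*(-2))*(-3)) = -3*(-2 + (5 - 1*(-2))*(-3)) = -3*(-2 + (5 + 2)*(-3)) = -3*(-2 + 7*(-3)) = -3*(-2 - 21) = -3*(-23) = 69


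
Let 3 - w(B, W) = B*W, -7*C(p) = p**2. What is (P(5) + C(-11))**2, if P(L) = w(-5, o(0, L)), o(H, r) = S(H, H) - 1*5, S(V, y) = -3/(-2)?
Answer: 198025/196 ≈ 1010.3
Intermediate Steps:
S(V, y) = 3/2 (S(V, y) = -3*(-1/2) = 3/2)
o(H, r) = -7/2 (o(H, r) = 3/2 - 1*5 = 3/2 - 5 = -7/2)
C(p) = -p**2/7
w(B, W) = 3 - B*W
P(L) = -29/2 (P(L) = 3 - 1*(-5)*(-7/2) = 3 - 35/2 = -29/2)
(P(5) + C(-11))**2 = (-29/2 - 1/7*(-11)**2)**2 = (-29/2 - 1/7*121)**2 = (-29/2 - 121/7)**2 = (-445/14)**2 = 198025/196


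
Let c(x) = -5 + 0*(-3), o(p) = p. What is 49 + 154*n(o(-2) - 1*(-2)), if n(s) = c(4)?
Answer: -721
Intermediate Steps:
c(x) = -5 (c(x) = -5 + 0 = -5)
n(s) = -5
49 + 154*n(o(-2) - 1*(-2)) = 49 + 154*(-5) = 49 - 770 = -721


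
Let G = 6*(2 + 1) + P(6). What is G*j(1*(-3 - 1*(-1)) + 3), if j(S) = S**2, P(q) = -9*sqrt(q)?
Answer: 18 - 9*sqrt(6) ≈ -4.0454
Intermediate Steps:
G = 18 - 9*sqrt(6) (G = 6*(2 + 1) - 9*sqrt(6) = 6*3 - 9*sqrt(6) = 18 - 9*sqrt(6) ≈ -4.0454)
G*j(1*(-3 - 1*(-1)) + 3) = (18 - 9*sqrt(6))*(1*(-3 - 1*(-1)) + 3)**2 = (18 - 9*sqrt(6))*(1*(-3 + 1) + 3)**2 = (18 - 9*sqrt(6))*(1*(-2) + 3)**2 = (18 - 9*sqrt(6))*(-2 + 3)**2 = (18 - 9*sqrt(6))*1**2 = (18 - 9*sqrt(6))*1 = 18 - 9*sqrt(6)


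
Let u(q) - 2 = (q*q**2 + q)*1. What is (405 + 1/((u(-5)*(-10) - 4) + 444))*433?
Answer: 301628233/1720 ≈ 1.7537e+5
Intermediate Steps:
u(q) = 2 + q + q**3 (u(q) = 2 + (q*q**2 + q)*1 = 2 + (q**3 + q)*1 = 2 + (q + q**3)*1 = 2 + (q + q**3) = 2 + q + q**3)
(405 + 1/((u(-5)*(-10) - 4) + 444))*433 = (405 + 1/(((2 - 5 + (-5)**3)*(-10) - 4) + 444))*433 = (405 + 1/(((2 - 5 - 125)*(-10) - 4) + 444))*433 = (405 + 1/((-128*(-10) - 4) + 444))*433 = (405 + 1/((1280 - 4) + 444))*433 = (405 + 1/(1276 + 444))*433 = (405 + 1/1720)*433 = (696601/1720)*433 = 301628233/1720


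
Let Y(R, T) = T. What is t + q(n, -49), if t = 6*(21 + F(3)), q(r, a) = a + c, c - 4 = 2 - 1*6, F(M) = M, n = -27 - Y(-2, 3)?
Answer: 95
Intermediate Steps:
n = -30 (n = -27 - 1*3 = -27 - 3 = -30)
c = 0 (c = 4 + (2 - 1*6) = 4 + (2 - 6) = 4 - 4 = 0)
q(r, a) = a (q(r, a) = a + 0 = a)
t = 144 (t = 6*(21 + 3) = 6*24 = 144)
t + q(n, -49) = 144 - 49 = 95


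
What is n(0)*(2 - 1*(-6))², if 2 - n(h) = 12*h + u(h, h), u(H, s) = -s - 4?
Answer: 384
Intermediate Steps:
u(H, s) = -4 - s
n(h) = 6 - 11*h (n(h) = 2 - (12*h + (-4 - h)) = 2 - (-4 + 11*h) = 2 + (4 - 11*h) = 6 - 11*h)
n(0)*(2 - 1*(-6))² = (6 - 11*0)*(2 - 1*(-6))² = (6 + 0)*(2 + 6)² = 6*8² = 6*64 = 384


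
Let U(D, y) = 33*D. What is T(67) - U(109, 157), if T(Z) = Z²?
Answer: 892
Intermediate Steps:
T(67) - U(109, 157) = 67² - 33*109 = 4489 - 1*3597 = 4489 - 3597 = 892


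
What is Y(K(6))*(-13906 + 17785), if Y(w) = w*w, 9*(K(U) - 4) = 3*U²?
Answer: 993024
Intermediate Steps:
K(U) = 4 + U²/3 (K(U) = 4 + (3*U²)/9 = 4 + U²/3)
Y(w) = w²
Y(K(6))*(-13906 + 17785) = (4 + (⅓)*6²)²*(-13906 + 17785) = (4 + (⅓)*36)²*3879 = (4 + 12)²*3879 = 16²*3879 = 256*3879 = 993024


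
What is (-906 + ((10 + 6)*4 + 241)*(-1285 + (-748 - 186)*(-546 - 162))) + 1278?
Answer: 201296407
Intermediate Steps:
(-906 + ((10 + 6)*4 + 241)*(-1285 + (-748 - 186)*(-546 - 162))) + 1278 = (-906 + (16*4 + 241)*(-1285 - 934*(-708))) + 1278 = (-906 + (64 + 241)*(-1285 + 661272)) + 1278 = (-906 + 305*659987) + 1278 = (-906 + 201296035) + 1278 = 201295129 + 1278 = 201296407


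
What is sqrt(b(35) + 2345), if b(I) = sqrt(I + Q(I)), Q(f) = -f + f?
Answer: sqrt(2345 + sqrt(35)) ≈ 48.486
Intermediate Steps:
Q(f) = 0
b(I) = sqrt(I) (b(I) = sqrt(I + 0) = sqrt(I))
sqrt(b(35) + 2345) = sqrt(sqrt(35) + 2345) = sqrt(2345 + sqrt(35))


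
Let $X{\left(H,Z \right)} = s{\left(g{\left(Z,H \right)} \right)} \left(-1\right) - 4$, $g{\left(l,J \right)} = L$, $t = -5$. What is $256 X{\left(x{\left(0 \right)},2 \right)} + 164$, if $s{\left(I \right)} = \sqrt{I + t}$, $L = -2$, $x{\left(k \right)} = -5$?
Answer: $-860 - 256 i \sqrt{7} \approx -860.0 - 677.31 i$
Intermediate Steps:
$g{\left(l,J \right)} = -2$
$s{\left(I \right)} = \sqrt{-5 + I}$ ($s{\left(I \right)} = \sqrt{I - 5} = \sqrt{-5 + I}$)
$X{\left(H,Z \right)} = -4 - i \sqrt{7}$ ($X{\left(H,Z \right)} = \sqrt{-5 - 2} \left(-1\right) - 4 = \sqrt{-7} \left(-1\right) - 4 = i \sqrt{7} \left(-1\right) - 4 = - i \sqrt{7} - 4 = -4 - i \sqrt{7}$)
$256 X{\left(x{\left(0 \right)},2 \right)} + 164 = 256 \left(-4 - i \sqrt{7}\right) + 164 = \left(-1024 - 256 i \sqrt{7}\right) + 164 = -860 - 256 i \sqrt{7}$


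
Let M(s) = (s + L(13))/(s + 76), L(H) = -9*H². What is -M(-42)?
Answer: 1563/34 ≈ 45.971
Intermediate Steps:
M(s) = (-1521 + s)/(76 + s) (M(s) = (s - 9*13²)/(s + 76) = (s - 9*169)/(76 + s) = (s - 1521)/(76 + s) = (-1521 + s)/(76 + s))
-M(-42) = -(-1521 - 42)/(76 - 42) = -(-1563)/34 = -1*(-1563/34) = 1563/34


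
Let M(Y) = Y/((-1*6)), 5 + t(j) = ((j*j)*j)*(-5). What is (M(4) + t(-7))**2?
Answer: 26296384/9 ≈ 2.9218e+6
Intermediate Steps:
t(j) = -5 - 5*j**3 (t(j) = -5 + ((j*j)*j)*(-5) = -5 + (j**2*j)*(-5) = -5 + j**3*(-5) = -5 - 5*j**3)
M(Y) = -Y/6 (M(Y) = Y/(-6) = Y*(-1/6) = -Y/6)
(M(4) + t(-7))**2 = (-1/6*4 + (-5 - 5*(-7)**3))**2 = (-2/3 + (-5 - 5*(-343)))**2 = (-2/3 + (-5 + 1715))**2 = (-2/3 + 1710)**2 = (5128/3)**2 = 26296384/9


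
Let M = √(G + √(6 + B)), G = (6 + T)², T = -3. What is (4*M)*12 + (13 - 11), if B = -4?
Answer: 2 + 48*√(9 + √2) ≈ 156.90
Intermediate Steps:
G = 9 (G = (6 - 3)² = 3² = 9)
M = √(9 + √2) (M = √(9 + √(6 - 4)) = √(9 + √2) ≈ 3.2271)
(4*M)*12 + (13 - 11) = (4*√(9 + √2))*12 + (13 - 11) = 48*√(9 + √2) + 2 = 2 + 48*√(9 + √2)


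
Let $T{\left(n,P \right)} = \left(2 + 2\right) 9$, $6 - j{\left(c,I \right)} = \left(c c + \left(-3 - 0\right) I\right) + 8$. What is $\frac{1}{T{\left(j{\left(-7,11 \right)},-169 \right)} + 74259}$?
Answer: $\frac{1}{74295} \approx 1.346 \cdot 10^{-5}$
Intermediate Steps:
$j{\left(c,I \right)} = -2 - c^{2} + 3 I$ ($j{\left(c,I \right)} = 6 - \left(\left(c c + \left(-3 - 0\right) I\right) + 8\right) = 6 - \left(\left(c^{2} + \left(-3 + 0\right) I\right) + 8\right) = 6 - \left(\left(c^{2} - 3 I\right) + 8\right) = 6 - \left(8 + c^{2} - 3 I\right) = -2 - c^{2} + 3 I$)
$T{\left(n,P \right)} = 36$ ($T{\left(n,P \right)} = 4 \cdot 9 = 36$)
$\frac{1}{T{\left(j{\left(-7,11 \right)},-169 \right)} + 74259} = \frac{1}{36 + 74259} = \frac{1}{74295}$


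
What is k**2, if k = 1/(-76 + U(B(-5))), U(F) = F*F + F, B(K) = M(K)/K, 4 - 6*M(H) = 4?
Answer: 1/5776 ≈ 0.00017313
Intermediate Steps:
M(H) = 0 (M(H) = 2/3 - 1/6*4 = 2/3 - 2/3 = 0)
B(K) = 0 (B(K) = 0/K = 0)
U(F) = F + F**2 (U(F) = F**2 + F = F + F**2)
k = -1/76 (k = 1/(-76 + 0*(1 + 0)) = 1/(-76 + 0*1) = 1/(-76 + 0) = 1/(-76) = -1/76 ≈ -0.013158)
k**2 = (-1/76)**2 = 1/5776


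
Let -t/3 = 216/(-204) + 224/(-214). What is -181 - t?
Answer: -340729/1819 ≈ -187.32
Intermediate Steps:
t = 11490/1819 (t = -3*(216/(-204) + 224/(-214)) = -3*(216*(-1/204) + 224*(-1/214)) = -3*(-18/17 - 112/107) = -3*(-3830/1819) = 11490/1819 ≈ 6.3167)
-181 - t = -181 - 1*11490/1819 = -181 - 11490/1819 = -340729/1819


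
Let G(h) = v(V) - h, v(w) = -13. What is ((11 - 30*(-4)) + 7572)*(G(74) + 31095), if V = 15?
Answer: 238854624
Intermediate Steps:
G(h) = -13 - h
((11 - 30*(-4)) + 7572)*(G(74) + 31095) = ((11 - 30*(-4)) + 7572)*((-13 - 1*74) + 31095) = ((11 + 120) + 7572)*((-13 - 74) + 31095) = (131 + 7572)*(-87 + 31095) = 7703*31008 = 238854624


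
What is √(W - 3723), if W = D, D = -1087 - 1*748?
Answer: I*√5558 ≈ 74.552*I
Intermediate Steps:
D = -1835 (D = -1087 - 748 = -1835)
W = -1835
√(W - 3723) = √(-1835 - 3723) = √(-5558) = I*√5558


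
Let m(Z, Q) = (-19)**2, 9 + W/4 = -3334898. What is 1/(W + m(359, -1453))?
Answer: -1/13339267 ≈ -7.4967e-8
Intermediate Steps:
W = -13339628 (W = -36 + 4*(-3334898) = -36 - 13339592 = -13339628)
m(Z, Q) = 361
1/(W + m(359, -1453)) = 1/(-13339628 + 361) = 1/(-13339267) = -1/13339267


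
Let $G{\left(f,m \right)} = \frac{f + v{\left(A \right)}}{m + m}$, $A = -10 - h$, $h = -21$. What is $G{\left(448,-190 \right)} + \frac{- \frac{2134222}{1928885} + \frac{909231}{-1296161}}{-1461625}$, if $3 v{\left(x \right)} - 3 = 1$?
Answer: $- \frac{12963046821329070344}{10962825545287914375} \approx -1.1825$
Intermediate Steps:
$A = 11$ ($A = -10 - -21 = -10 + 21 = 11$)
$v{\left(x \right)} = \frac{4}{3}$ ($v{\left(x \right)} = 1 + \frac{1}{3} \cdot 1 = 1 + \frac{1}{3} = \frac{4}{3}$)
$G{\left(f,m \right)} = \frac{\frac{4}{3} + f}{2 m}$ ($G{\left(f,m \right)} = \frac{f + \frac{4}{3}}{m + m} = \frac{\frac{4}{3} + f}{2 m}$)
$G{\left(448,-190 \right)} + \frac{- \frac{2134222}{1928885} + \frac{909231}{-1296161}}{-1461625} = \frac{4 + 3 \cdot 448}{6 \left(-190\right)} + \frac{- \frac{2134222}{1928885} + \frac{909231}{-1296161}}{-1461625} = \frac{1}{6} \left(- \frac{1}{190}\right) \left(4 + 1344\right) + \left(\left(-2134222\right) \frac{1}{1928885} + 909231 \left(- \frac{1}{1296161}\right)\right) \left(- \frac{1}{1461625}\right) = \frac{1}{6} \left(- \frac{1}{190}\right) 1348 + \left(- \frac{2134222}{1928885} - \frac{909231}{1296161}\right) \left(- \frac{1}{1461625}\right) = - \frac{337}{285} - - \frac{4520097359177}{3654275181762638125} = - \frac{337}{285} + \frac{4520097359177}{3654275181762638125} = - \frac{12963046821329070344}{10962825545287914375}$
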